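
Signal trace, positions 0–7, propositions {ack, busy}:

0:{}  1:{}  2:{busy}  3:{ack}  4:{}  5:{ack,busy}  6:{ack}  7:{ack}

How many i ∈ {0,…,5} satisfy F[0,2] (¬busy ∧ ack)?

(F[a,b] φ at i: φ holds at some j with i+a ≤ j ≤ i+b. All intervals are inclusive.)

5

Evaluate at each i in [0,5]:
  i=0: ✗ (none in [0,2])
  i=1: ✓ (witness j=3)
  i=2: ✓ (witness j=3)
  i=3: ✓ (witness j=3)
  i=4: ✓ (witness j=6)
  i=5: ✓ (witness j=6)
Positions where it holds: {1, 2, 3, 4, 5} → 5.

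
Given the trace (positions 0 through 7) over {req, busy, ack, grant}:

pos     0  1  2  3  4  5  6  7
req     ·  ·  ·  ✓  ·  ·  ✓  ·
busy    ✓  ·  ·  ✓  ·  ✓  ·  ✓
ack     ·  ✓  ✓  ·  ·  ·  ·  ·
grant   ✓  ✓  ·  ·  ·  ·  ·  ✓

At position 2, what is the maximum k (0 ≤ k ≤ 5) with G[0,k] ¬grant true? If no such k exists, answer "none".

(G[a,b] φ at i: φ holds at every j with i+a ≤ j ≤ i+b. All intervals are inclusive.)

¬grant must hold from j=2 onward; find where it first fails.
  j=2: holds
  j=3: holds
  j=4: holds
  j=5: holds
  j=6: holds
  j=7: fails
Holds on [2,6], so largest k = 4.

4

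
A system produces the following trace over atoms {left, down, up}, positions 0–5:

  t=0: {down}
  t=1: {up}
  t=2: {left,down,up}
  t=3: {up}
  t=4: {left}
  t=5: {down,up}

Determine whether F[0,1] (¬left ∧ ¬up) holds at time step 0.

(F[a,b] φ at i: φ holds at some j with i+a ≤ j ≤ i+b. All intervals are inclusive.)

Holds

Check (¬left ∧ ¬up) at each j in [0,1]:
  j=0: true
  j=1: false
Found at j=0 → formula holds.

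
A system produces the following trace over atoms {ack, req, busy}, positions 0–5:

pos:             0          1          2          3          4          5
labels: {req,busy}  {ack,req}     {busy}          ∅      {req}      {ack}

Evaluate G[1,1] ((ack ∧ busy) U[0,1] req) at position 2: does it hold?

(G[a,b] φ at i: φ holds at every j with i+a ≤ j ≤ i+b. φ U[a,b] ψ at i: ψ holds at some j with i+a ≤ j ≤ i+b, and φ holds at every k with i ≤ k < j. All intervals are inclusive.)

Does not hold

Check ((ack ∧ busy) U[0,1] req) at every j in [3,3]:
  j=3: fails
Fails at j=3 → formula fails.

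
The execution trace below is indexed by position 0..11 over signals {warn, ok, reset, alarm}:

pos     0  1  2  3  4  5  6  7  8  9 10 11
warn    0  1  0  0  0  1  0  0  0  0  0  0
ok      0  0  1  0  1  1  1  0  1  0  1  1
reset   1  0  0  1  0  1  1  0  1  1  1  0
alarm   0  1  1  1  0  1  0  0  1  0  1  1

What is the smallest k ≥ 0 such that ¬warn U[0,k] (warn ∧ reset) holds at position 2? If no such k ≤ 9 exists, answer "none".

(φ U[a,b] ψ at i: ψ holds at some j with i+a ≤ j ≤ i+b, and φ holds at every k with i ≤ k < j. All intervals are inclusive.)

3

Need earliest j ≥ 2 with (warn ∧ reset), and ¬warn at every k in [2,j-1].
  j=2: rhs fails.
  j=3: rhs fails.
  j=4: rhs fails.
  j=5: rhs holds; lhs holds on [2,4]. k = 3.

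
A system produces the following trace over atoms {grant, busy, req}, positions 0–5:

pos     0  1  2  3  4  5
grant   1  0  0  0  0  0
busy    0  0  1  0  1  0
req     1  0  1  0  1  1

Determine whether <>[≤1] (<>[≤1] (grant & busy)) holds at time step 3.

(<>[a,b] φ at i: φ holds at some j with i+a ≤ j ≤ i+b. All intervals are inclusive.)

Check <>[≤1] (grant & busy) at each j in [3,4]:
  j=3: fails (none in [3,4])
  j=4: fails (none in [4,5])
No position in the window satisfies it → formula fails.

No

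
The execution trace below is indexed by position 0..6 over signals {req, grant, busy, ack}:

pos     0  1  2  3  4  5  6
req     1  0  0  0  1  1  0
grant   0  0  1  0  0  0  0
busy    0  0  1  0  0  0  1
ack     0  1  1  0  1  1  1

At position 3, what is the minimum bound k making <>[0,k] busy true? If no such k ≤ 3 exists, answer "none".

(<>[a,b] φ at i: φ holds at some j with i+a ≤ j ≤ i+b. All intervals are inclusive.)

Scan j = 3,4,… for busy:
  j=3: fails
  j=4: fails
  j=5: fails
  j=6: holds
First hit at j=6, so smallest k = 6-3 = 3.

3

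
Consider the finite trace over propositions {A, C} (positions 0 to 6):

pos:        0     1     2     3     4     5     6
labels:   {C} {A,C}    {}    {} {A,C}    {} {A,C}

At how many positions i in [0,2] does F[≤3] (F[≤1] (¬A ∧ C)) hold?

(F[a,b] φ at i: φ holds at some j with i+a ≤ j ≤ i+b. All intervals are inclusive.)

Evaluate at each i in [0,2]:
  i=0: ✓ (witness j=0)
  i=1: ✗ (none in [1,4])
  i=2: ✗ (none in [2,5])
Positions where it holds: {0} → 1.

1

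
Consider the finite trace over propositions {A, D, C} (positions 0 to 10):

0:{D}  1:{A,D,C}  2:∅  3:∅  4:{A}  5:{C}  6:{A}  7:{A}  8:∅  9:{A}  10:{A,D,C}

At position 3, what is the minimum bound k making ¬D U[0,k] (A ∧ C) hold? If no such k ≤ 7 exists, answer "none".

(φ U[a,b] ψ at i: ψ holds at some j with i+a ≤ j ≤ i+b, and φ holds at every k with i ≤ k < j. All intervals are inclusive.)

7

Need earliest j ≥ 3 with (A ∧ C), and ¬D at every k in [3,j-1].
  j=3: rhs fails.
  j=4: rhs fails.
  j=5: rhs fails.
  j=6: rhs fails.
  j=7: rhs fails.
  j=8: rhs fails.
  j=9: rhs fails.
  j=10: rhs holds; lhs holds on [3,9]. k = 7.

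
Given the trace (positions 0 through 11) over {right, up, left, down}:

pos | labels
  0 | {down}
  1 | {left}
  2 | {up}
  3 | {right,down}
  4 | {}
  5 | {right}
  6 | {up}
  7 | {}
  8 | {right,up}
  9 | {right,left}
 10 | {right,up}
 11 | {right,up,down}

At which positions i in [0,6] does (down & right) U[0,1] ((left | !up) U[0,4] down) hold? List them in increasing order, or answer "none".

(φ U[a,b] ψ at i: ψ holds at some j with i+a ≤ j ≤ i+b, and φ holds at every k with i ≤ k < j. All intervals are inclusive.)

0, 3

Evaluate at each i in [0,6]:
  i=0: ✓ (rhs at j=0)
  i=1: ✗ (no rhs in [1,2])
  i=2: ✗ (lhs fails at k=2 before rhs at j=3)
  i=3: ✓ (rhs at j=3)
  i=4: ✗ (no rhs in [4,5])
  i=5: ✗ (no rhs in [5,6])
  i=6: ✗ (no rhs in [6,7])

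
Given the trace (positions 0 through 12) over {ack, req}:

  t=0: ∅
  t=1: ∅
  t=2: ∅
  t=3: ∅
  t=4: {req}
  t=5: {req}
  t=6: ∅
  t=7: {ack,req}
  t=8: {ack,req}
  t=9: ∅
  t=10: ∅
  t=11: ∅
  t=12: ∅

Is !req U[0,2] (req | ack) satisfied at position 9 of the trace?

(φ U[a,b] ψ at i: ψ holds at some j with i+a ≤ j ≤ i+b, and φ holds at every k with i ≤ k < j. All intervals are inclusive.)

Need some j in [9,11] with (req | ack), and !req at every k in [9,j-1].
  j=9: (req | ack) false.
  j=10: (req | ack) false.
  j=11: (req | ack) false.
No j in the window works → until fails.

Does not hold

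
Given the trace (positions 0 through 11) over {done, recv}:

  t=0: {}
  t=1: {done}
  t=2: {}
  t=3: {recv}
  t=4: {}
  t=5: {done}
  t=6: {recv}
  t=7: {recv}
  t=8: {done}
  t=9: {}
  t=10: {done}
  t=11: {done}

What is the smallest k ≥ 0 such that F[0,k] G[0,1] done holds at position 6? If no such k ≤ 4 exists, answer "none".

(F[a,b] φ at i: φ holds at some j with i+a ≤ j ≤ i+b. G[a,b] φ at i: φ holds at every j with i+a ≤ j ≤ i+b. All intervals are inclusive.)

Scan j = 6,7,… for G[0,1] done:
  j=6: fails
  j=7: fails
  j=8: fails
  j=9: fails
  j=10: holds
First hit at j=10, so smallest k = 10-6 = 4.

4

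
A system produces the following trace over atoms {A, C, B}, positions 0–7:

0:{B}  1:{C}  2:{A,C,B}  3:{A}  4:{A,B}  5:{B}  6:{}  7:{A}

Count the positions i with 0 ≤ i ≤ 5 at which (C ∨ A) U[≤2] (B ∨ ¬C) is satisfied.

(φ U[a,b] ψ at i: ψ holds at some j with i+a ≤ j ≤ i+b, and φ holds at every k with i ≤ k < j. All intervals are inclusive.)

Evaluate at each i in [0,5]:
  i=0: ✓ (rhs at j=0)
  i=1: ✓ (rhs at j=2; lhs holds on [1,1])
  i=2: ✓ (rhs at j=2)
  i=3: ✓ (rhs at j=3)
  i=4: ✓ (rhs at j=4)
  i=5: ✓ (rhs at j=5)
Positions where it holds: {0, 1, 2, 3, 4, 5} → 6.

6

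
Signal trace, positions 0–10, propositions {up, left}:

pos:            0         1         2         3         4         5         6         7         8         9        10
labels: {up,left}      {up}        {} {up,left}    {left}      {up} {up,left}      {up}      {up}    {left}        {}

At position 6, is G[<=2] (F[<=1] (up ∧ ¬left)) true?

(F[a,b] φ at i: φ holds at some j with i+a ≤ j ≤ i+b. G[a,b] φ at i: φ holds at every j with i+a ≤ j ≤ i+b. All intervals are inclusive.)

Yes

Check F[<=1] (up ∧ ¬left) at every j in [6,8]:
  j=6: holds (witness at 7)
  j=7: holds (witness at 7)
  j=8: holds (witness at 8)
All positions satisfy it → formula holds.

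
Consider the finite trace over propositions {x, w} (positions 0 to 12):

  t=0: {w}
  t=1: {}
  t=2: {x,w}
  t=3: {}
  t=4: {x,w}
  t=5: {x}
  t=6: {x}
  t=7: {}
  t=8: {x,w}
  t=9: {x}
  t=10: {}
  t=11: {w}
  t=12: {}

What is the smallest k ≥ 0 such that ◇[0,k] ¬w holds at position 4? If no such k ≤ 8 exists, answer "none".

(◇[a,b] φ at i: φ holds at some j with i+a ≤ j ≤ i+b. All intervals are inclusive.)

1

Scan j = 4,5,… for ¬w:
  j=4: fails
  j=5: holds
First hit at j=5, so smallest k = 5-4 = 1.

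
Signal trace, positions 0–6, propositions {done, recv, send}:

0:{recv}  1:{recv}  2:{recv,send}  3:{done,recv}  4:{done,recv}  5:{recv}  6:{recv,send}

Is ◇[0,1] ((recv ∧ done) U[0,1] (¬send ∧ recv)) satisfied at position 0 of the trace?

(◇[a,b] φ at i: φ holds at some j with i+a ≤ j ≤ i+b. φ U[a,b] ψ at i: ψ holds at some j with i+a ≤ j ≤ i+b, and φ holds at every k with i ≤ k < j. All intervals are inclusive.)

Yes

Check ((recv ∧ done) U[0,1] (¬send ∧ recv)) at each j in [0,1]:
  j=0: holds
  j=1: holds
Found at j=0 → formula holds.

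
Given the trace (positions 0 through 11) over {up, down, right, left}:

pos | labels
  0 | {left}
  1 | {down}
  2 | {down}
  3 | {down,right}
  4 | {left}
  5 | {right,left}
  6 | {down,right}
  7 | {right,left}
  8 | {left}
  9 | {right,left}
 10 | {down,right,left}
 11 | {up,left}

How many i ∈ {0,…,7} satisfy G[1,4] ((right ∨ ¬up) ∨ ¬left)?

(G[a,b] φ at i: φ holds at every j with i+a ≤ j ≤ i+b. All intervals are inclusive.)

7

Evaluate at each i in [0,7]:
  i=0: ✓ (all of [1,4])
  i=1: ✓ (all of [2,5])
  i=2: ✓ (all of [3,6])
  i=3: ✓ (all of [4,7])
  i=4: ✓ (all of [5,8])
  i=5: ✓ (all of [6,9])
  i=6: ✓ (all of [7,10])
  i=7: ✗ (fails at j=11)
Positions where it holds: {0, 1, 2, 3, 4, 5, 6} → 7.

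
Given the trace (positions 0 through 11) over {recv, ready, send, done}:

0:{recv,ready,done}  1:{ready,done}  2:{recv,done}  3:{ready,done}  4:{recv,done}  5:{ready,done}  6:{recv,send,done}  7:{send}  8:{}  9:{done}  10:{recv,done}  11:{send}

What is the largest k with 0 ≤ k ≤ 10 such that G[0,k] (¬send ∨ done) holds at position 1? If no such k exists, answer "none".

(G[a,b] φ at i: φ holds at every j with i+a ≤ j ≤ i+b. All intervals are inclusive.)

(¬send ∨ done) must hold from j=1 onward; find where it first fails.
  j=1: holds
  j=2: holds
  j=3: holds
  j=4: holds
  j=5: holds
  j=6: holds
  j=7: fails
Holds on [1,6], so largest k = 5.

5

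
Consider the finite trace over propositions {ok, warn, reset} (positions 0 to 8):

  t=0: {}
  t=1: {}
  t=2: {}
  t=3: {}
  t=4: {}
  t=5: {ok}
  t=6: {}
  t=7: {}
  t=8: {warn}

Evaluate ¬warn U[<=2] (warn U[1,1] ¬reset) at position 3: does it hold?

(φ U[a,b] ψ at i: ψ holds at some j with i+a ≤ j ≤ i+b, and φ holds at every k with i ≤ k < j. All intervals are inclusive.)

Does not hold

Need some j in [3,5] with (warn U[1,1] ¬reset), and ¬warn at every k in [3,j-1].
  j=3: (warn U[1,1] ¬reset) — fails.
  j=4: (warn U[1,1] ¬reset) — fails.
  j=5: (warn U[1,1] ¬reset) — fails.
No j in the window works → until fails.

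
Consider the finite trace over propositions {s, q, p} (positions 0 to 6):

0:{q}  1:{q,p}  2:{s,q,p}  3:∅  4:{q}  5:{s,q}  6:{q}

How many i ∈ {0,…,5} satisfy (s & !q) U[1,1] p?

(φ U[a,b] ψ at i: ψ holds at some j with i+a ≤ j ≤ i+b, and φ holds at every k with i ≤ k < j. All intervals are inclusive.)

0

Evaluate at each i in [0,5]:
  i=0: ✗ (lhs fails at k=0 before rhs at j=1)
  i=1: ✗ (lhs fails at k=1 before rhs at j=2)
  i=2: ✗ (no rhs in [3,3])
  i=3: ✗ (no rhs in [4,4])
  i=4: ✗ (no rhs in [5,5])
  i=5: ✗ (no rhs in [6,6])
Positions where it holds: {} → 0.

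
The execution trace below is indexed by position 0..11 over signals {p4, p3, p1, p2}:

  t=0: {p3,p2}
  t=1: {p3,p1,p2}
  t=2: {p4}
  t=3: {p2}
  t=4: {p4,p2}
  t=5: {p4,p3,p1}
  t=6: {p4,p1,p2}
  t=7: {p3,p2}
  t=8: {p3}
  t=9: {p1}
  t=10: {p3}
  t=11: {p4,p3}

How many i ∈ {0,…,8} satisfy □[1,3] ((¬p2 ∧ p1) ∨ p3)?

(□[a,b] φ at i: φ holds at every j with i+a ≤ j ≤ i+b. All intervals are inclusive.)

Evaluate at each i in [0,8]:
  i=0: ✗ (fails at j=2)
  i=1: ✗ (fails at j=2)
  i=2: ✗ (fails at j=3)
  i=3: ✗ (fails at j=4)
  i=4: ✗ (fails at j=6)
  i=5: ✗ (fails at j=6)
  i=6: ✓ (all of [7,9])
  i=7: ✓ (all of [8,10])
  i=8: ✓ (all of [9,11])
Positions where it holds: {6, 7, 8} → 3.

3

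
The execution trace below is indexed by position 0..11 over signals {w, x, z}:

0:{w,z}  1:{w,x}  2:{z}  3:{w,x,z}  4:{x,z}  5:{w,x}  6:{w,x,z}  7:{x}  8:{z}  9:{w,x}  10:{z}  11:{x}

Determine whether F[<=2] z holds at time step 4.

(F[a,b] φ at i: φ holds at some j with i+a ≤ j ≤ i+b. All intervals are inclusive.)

Yes

Check z at each j in [4,6]:
  j=4: true
  j=5: false
  j=6: true
Found at j=4 → formula holds.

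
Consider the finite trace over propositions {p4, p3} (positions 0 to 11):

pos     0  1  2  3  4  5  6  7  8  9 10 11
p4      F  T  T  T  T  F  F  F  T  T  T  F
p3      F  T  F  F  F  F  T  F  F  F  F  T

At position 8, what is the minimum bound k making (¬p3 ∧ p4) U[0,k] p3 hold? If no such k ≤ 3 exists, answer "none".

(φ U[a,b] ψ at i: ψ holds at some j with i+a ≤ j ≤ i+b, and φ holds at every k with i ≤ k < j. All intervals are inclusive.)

3

Need earliest j ≥ 8 with p3, and (¬p3 ∧ p4) at every k in [8,j-1].
  j=8: rhs fails.
  j=9: rhs fails.
  j=10: rhs fails.
  j=11: rhs holds; lhs holds on [8,10]. k = 3.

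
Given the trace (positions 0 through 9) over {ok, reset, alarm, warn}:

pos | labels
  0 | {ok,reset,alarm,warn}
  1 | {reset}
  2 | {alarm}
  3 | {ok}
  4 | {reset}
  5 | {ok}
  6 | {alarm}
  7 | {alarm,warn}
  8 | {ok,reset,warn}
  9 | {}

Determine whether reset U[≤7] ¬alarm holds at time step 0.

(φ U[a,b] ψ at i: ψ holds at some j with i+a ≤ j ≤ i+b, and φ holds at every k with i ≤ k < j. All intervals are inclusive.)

Holds

Need some j in [0,7] with ¬alarm, and reset at every k in [0,j-1].
  j=0: ¬alarm false.
  j=1: ¬alarm holds; reset holds at every k in [0,0] → satisfied.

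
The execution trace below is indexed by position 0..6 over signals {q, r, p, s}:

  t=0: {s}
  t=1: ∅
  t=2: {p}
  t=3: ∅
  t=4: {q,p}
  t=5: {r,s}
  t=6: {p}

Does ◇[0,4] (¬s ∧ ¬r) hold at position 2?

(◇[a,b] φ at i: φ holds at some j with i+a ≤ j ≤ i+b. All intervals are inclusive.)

Check (¬s ∧ ¬r) at each j in [2,6]:
  j=2: true
  j=3: true
  j=4: true
  j=5: false
  j=6: true
Found at j=2 → formula holds.

Holds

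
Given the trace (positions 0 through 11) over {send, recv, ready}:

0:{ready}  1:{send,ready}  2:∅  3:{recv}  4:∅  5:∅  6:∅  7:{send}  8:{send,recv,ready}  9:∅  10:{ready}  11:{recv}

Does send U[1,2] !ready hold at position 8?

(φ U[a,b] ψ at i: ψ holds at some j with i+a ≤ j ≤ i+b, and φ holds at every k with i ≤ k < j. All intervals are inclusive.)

Need some j in [9,10] with !ready, and send at every k in [8,j-1].
  j=9: !ready holds; send holds at every k in [8,8] → satisfied.

True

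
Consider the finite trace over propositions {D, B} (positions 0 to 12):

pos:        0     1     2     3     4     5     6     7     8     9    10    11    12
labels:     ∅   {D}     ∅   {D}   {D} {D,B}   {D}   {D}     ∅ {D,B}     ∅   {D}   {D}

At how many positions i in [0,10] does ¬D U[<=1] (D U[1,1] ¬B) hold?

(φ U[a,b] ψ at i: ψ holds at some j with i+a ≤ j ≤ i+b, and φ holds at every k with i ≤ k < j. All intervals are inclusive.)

Evaluate at each i in [0,10]:
  i=0: ✓ (rhs at j=1; lhs holds on [0,0])
  i=1: ✓ (rhs at j=1)
  i=2: ✓ (rhs at j=3; lhs holds on [2,2])
  i=3: ✓ (rhs at j=3)
  i=4: ✗ (lhs fails at k=4 before rhs at j=5)
  i=5: ✓ (rhs at j=5)
  i=6: ✓ (rhs at j=6)
  i=7: ✓ (rhs at j=7)
  i=8: ✓ (rhs at j=9; lhs holds on [8,8])
  i=9: ✓ (rhs at j=9)
  i=10: ✓ (rhs at j=11; lhs holds on [10,10])
Positions where it holds: {0, 1, 2, 3, 5, 6, 7, 8, 9, 10} → 10.

10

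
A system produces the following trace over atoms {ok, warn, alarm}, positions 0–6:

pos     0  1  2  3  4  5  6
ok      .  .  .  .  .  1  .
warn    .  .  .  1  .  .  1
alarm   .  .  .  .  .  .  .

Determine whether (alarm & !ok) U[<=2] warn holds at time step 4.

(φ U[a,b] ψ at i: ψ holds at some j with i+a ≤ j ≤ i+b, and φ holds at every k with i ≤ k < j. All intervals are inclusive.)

Need some j in [4,6] with warn, and (alarm & !ok) at every k in [4,j-1].
  j=4: warn false.
  j=5: warn false.
  j=6: warn holds, but (alarm & !ok) fails at k=4 → not this j.
No j in the window works → until fails.

Does not hold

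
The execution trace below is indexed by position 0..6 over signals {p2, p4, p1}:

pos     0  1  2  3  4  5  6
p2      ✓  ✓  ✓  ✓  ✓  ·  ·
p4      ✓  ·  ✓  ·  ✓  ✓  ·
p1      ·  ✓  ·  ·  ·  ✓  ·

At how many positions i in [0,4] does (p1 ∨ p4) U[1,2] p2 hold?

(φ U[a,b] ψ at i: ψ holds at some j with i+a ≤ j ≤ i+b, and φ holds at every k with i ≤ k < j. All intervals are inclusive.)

Evaluate at each i in [0,4]:
  i=0: ✓ (rhs at j=1; lhs holds on [0,0])
  i=1: ✓ (rhs at j=2; lhs holds on [1,1])
  i=2: ✓ (rhs at j=3; lhs holds on [2,2])
  i=3: ✗ (lhs fails at k=3 before rhs at j=4)
  i=4: ✗ (no rhs in [5,6])
Positions where it holds: {0, 1, 2} → 3.

3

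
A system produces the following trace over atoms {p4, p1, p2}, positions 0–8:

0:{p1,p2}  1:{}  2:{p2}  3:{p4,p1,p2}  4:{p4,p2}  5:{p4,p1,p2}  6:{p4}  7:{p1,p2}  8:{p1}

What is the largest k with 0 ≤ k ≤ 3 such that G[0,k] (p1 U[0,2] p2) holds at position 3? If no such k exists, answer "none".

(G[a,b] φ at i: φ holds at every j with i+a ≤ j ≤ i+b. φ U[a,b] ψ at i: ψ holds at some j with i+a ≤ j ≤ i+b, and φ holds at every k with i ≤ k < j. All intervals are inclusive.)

(p1 U[0,2] p2) must hold from j=3 onward; find where it first fails.
  j=3: holds
  j=4: holds
  j=5: holds
  j=6: fails
Holds on [3,5], so largest k = 2.

2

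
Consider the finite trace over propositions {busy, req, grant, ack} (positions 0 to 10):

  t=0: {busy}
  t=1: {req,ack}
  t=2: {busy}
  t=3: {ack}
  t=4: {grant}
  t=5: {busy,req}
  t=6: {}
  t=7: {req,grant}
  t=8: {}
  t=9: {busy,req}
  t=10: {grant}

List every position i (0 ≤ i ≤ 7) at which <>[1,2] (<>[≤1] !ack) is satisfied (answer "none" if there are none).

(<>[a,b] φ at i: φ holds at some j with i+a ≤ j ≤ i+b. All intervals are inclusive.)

Evaluate at each i in [0,7]:
  i=0: ✓ (witness j=1)
  i=1: ✓ (witness j=2)
  i=2: ✓ (witness j=3)
  i=3: ✓ (witness j=4)
  i=4: ✓ (witness j=5)
  i=5: ✓ (witness j=6)
  i=6: ✓ (witness j=7)
  i=7: ✓ (witness j=8)

0, 1, 2, 3, 4, 5, 6, 7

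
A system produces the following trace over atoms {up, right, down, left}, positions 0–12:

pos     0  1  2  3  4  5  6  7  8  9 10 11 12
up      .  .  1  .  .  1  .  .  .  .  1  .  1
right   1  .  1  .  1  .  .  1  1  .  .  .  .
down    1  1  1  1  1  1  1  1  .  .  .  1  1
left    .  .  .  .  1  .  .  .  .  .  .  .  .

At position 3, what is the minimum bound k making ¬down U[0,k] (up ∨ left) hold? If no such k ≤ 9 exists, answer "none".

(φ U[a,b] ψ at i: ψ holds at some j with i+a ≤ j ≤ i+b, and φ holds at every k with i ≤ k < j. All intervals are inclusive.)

Need earliest j ≥ 3 with (up ∨ left), and ¬down at every k in [3,j-1].
  j=3: rhs fails.
  j=4: rhs holds but lhs fails at k=3.
  j=5: rhs holds but lhs fails at k=3.
  j=6: rhs fails.
  j=7: rhs fails.
  j=8: rhs fails.
  j=9: rhs fails.
  j=10: rhs holds but lhs fails at k=3.
  j=11: rhs fails.
  j=12: rhs holds but lhs fails at k=3.
No witness within the range → none.

none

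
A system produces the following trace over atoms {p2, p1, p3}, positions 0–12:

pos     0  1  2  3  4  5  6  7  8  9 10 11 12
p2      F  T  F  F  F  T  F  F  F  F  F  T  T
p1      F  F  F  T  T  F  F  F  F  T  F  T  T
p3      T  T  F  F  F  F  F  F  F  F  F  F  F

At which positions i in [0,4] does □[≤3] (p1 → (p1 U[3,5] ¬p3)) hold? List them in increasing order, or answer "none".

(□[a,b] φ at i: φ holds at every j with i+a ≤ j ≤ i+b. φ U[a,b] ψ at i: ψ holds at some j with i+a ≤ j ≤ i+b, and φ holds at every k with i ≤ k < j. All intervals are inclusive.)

Evaluate at each i in [0,4]:
  i=0: ✗ (fails at j=3)
  i=1: ✗ (fails at j=3)
  i=2: ✗ (fails at j=3)
  i=3: ✗ (fails at j=3)
  i=4: ✗ (fails at j=4)

none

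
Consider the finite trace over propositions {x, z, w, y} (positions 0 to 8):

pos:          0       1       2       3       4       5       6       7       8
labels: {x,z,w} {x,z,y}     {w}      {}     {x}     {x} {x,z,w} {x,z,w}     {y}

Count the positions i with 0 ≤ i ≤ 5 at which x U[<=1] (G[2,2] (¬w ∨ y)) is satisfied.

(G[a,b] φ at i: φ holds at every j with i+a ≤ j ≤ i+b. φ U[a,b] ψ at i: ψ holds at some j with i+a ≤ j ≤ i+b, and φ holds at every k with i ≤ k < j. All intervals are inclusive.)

Evaluate at each i in [0,5]:
  i=0: ✓ (rhs at j=1; lhs holds on [0,0])
  i=1: ✓ (rhs at j=1)
  i=2: ✓ (rhs at j=2)
  i=3: ✓ (rhs at j=3)
  i=4: ✗ (no rhs in [4,5])
  i=5: ✓ (rhs at j=6; lhs holds on [5,5])
Positions where it holds: {0, 1, 2, 3, 5} → 5.

5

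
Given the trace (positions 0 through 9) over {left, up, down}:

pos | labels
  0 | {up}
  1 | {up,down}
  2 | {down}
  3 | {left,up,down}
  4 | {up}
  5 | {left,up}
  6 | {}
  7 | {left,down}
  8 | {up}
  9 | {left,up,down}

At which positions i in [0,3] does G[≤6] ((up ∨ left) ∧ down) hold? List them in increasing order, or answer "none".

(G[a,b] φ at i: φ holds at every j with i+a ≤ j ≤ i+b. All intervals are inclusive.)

Evaluate at each i in [0,3]:
  i=0: ✗ (fails at j=0)
  i=1: ✗ (fails at j=2)
  i=2: ✗ (fails at j=2)
  i=3: ✗ (fails at j=4)

none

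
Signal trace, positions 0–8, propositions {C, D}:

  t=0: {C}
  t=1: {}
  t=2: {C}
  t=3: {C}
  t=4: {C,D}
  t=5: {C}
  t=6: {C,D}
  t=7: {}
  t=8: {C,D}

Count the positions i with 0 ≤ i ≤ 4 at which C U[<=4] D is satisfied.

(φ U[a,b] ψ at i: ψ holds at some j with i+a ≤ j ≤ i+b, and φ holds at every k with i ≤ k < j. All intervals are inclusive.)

3

Evaluate at each i in [0,4]:
  i=0: ✗ (lhs fails at k=1 before rhs at j=4)
  i=1: ✗ (lhs fails at k=1 before rhs at j=4)
  i=2: ✓ (rhs at j=4; lhs holds on [2,3])
  i=3: ✓ (rhs at j=4; lhs holds on [3,3])
  i=4: ✓ (rhs at j=4)
Positions where it holds: {2, 3, 4} → 3.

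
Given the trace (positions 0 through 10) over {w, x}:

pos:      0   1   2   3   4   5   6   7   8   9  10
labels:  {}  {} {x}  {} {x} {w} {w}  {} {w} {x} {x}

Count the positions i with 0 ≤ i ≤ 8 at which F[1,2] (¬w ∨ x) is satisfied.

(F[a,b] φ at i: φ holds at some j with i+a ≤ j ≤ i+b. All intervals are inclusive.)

8

Evaluate at each i in [0,8]:
  i=0: ✓ (witness j=1)
  i=1: ✓ (witness j=2)
  i=2: ✓ (witness j=3)
  i=3: ✓ (witness j=4)
  i=4: ✗ (none in [5,6])
  i=5: ✓ (witness j=7)
  i=6: ✓ (witness j=7)
  i=7: ✓ (witness j=9)
  i=8: ✓ (witness j=9)
Positions where it holds: {0, 1, 2, 3, 5, 6, 7, 8} → 8.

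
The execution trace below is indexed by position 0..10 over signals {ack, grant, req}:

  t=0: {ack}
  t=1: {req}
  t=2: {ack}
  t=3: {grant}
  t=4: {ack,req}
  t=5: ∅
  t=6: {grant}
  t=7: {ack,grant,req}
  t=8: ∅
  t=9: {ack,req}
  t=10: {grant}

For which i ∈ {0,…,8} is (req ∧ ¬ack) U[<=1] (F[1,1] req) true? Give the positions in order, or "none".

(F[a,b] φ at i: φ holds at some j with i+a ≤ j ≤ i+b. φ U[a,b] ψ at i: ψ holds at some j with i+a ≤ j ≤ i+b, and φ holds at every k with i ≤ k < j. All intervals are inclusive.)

0, 3, 6, 8

Evaluate at each i in [0,8]:
  i=0: ✓ (rhs at j=0)
  i=1: ✗ (no rhs in [1,2])
  i=2: ✗ (lhs fails at k=2 before rhs at j=3)
  i=3: ✓ (rhs at j=3)
  i=4: ✗ (no rhs in [4,5])
  i=5: ✗ (lhs fails at k=5 before rhs at j=6)
  i=6: ✓ (rhs at j=6)
  i=7: ✗ (lhs fails at k=7 before rhs at j=8)
  i=8: ✓ (rhs at j=8)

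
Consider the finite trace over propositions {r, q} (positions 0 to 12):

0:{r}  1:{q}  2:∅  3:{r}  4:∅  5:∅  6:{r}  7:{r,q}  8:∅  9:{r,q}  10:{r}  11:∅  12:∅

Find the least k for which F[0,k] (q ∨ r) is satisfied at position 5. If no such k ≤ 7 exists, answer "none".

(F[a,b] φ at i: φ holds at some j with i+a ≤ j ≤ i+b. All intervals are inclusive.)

1

Scan j = 5,6,… for (q ∨ r):
  j=5: fails
  j=6: holds
First hit at j=6, so smallest k = 6-5 = 1.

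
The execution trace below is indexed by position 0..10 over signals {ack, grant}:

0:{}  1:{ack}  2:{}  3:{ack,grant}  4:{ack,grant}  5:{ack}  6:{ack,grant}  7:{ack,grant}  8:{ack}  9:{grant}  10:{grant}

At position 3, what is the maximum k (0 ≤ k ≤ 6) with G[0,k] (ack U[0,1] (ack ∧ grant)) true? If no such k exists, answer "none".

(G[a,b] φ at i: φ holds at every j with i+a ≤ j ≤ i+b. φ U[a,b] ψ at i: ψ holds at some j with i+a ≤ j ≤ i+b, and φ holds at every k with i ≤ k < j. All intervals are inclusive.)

4

(ack U[0,1] (ack ∧ grant)) must hold from j=3 onward; find where it first fails.
  j=3: holds
  j=4: holds
  j=5: holds
  j=6: holds
  j=7: holds
  j=8: fails
Holds on [3,7], so largest k = 4.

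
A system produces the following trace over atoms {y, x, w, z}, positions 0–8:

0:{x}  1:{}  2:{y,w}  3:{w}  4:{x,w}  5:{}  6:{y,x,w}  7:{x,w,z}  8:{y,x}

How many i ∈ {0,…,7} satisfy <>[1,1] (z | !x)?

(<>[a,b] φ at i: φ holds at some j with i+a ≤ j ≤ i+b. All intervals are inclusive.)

5

Evaluate at each i in [0,7]:
  i=0: ✓ (witness j=1)
  i=1: ✓ (witness j=2)
  i=2: ✓ (witness j=3)
  i=3: ✗ (none in [4,4])
  i=4: ✓ (witness j=5)
  i=5: ✗ (none in [6,6])
  i=6: ✓ (witness j=7)
  i=7: ✗ (none in [8,8])
Positions where it holds: {0, 1, 2, 4, 6} → 5.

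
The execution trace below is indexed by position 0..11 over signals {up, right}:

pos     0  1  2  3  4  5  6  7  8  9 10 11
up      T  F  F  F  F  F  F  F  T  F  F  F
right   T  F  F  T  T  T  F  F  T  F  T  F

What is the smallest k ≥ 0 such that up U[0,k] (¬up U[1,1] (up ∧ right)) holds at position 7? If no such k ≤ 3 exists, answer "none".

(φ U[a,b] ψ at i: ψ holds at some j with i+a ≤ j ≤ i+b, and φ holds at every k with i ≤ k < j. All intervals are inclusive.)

Need earliest j ≥ 7 with (¬up U[1,1] (up ∧ right)), and up at every k in [7,j-1].
  j=7: rhs holds (empty prefix). k = 0.

0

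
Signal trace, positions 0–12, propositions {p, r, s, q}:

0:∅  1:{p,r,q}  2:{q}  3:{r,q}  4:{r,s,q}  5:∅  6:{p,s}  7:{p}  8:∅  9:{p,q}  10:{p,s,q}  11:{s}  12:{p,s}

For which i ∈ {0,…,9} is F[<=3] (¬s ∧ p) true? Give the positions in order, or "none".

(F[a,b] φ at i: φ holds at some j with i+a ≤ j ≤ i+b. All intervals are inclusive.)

0, 1, 4, 5, 6, 7, 8, 9

Evaluate at each i in [0,9]:
  i=0: ✓ (witness j=1)
  i=1: ✓ (witness j=1)
  i=2: ✗ (none in [2,5])
  i=3: ✗ (none in [3,6])
  i=4: ✓ (witness j=7)
  i=5: ✓ (witness j=7)
  i=6: ✓ (witness j=7)
  i=7: ✓ (witness j=7)
  i=8: ✓ (witness j=9)
  i=9: ✓ (witness j=9)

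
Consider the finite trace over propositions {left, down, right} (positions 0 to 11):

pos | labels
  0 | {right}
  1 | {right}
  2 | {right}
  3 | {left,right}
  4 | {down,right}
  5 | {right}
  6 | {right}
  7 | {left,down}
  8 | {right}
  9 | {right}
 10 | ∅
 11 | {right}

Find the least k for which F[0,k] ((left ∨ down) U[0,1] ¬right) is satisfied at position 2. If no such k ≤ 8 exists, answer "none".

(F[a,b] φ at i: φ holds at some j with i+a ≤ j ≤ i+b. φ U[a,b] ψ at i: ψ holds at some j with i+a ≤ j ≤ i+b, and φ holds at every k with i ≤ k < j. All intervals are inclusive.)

Scan j = 2,3,… for ((left ∨ down) U[0,1] ¬right):
  j=2: fails
  j=3: fails
  j=4: fails
  j=5: fails
  j=6: fails
  j=7: holds
First hit at j=7, so smallest k = 7-2 = 5.

5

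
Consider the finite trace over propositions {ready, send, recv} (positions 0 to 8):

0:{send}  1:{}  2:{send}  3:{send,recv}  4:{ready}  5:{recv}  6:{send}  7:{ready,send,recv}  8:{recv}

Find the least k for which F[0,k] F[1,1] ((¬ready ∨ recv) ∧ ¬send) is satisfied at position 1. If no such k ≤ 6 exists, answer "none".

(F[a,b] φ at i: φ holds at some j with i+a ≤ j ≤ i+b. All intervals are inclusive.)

Scan j = 1,2,… for F[1,1] ((¬ready ∨ recv) ∧ ¬send):
  j=1: fails
  j=2: fails
  j=3: fails
  j=4: holds
First hit at j=4, so smallest k = 4-1 = 3.

3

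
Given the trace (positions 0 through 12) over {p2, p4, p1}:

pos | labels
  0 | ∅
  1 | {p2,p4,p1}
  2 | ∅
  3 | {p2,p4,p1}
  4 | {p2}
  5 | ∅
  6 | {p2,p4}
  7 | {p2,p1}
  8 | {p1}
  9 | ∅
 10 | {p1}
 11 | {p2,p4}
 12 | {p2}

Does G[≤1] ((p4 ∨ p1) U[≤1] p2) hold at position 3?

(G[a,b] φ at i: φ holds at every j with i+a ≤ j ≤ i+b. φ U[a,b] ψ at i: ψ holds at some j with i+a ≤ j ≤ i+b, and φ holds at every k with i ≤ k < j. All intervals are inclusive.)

Check ((p4 ∨ p1) U[≤1] p2) at every j in [3,4]:
  j=3: holds
  j=4: holds
All positions satisfy it → formula holds.

True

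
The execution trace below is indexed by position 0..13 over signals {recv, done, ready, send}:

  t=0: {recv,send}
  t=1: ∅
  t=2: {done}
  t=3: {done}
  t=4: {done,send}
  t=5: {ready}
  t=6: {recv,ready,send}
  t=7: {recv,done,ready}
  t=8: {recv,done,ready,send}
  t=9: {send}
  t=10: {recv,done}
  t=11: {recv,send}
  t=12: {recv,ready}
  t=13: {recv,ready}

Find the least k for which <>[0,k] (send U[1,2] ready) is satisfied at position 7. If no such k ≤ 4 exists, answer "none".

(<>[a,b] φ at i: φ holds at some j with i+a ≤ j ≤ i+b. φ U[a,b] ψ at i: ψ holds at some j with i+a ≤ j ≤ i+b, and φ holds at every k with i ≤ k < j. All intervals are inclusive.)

4

Scan j = 7,8,… for (send U[1,2] ready):
  j=7: fails
  j=8: fails
  j=9: fails
  j=10: fails
  j=11: holds
First hit at j=11, so smallest k = 11-7 = 4.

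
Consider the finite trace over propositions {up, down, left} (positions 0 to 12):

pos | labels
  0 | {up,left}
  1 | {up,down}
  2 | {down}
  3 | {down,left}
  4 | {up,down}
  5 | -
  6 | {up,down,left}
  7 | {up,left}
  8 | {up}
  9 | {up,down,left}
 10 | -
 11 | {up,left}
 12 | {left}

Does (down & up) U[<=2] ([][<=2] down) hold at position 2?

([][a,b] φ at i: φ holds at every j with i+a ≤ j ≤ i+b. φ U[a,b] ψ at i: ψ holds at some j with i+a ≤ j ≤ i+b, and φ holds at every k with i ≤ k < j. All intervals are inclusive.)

Need some j in [2,4] with [][<=2] down, and (down & up) at every k in [2,j-1].
  j=2: [][<=2] down holds; no prefix to check → satisfied.

Yes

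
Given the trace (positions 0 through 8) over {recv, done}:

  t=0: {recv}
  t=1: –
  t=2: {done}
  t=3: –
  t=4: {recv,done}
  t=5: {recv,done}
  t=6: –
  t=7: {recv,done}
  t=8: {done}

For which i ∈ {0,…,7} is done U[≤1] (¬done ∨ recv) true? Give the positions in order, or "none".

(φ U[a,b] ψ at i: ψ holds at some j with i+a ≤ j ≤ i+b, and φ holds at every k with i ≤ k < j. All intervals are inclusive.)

Evaluate at each i in [0,7]:
  i=0: ✓ (rhs at j=0)
  i=1: ✓ (rhs at j=1)
  i=2: ✓ (rhs at j=3; lhs holds on [2,2])
  i=3: ✓ (rhs at j=3)
  i=4: ✓ (rhs at j=4)
  i=5: ✓ (rhs at j=5)
  i=6: ✓ (rhs at j=6)
  i=7: ✓ (rhs at j=7)

0, 1, 2, 3, 4, 5, 6, 7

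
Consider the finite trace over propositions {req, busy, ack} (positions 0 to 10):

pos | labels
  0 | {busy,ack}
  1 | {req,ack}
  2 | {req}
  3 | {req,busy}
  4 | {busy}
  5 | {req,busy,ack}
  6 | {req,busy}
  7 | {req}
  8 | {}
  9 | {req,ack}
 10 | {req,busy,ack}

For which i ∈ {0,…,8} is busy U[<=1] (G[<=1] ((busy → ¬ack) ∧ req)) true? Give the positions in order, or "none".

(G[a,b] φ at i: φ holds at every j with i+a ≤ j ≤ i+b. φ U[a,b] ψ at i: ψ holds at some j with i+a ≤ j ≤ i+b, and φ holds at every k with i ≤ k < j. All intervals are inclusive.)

Evaluate at each i in [0,8]:
  i=0: ✓ (rhs at j=1; lhs holds on [0,0])
  i=1: ✓ (rhs at j=1)
  i=2: ✓ (rhs at j=2)
  i=3: ✗ (no rhs in [3,4])
  i=4: ✗ (no rhs in [4,5])
  i=5: ✓ (rhs at j=6; lhs holds on [5,5])
  i=6: ✓ (rhs at j=6)
  i=7: ✗ (no rhs in [7,8])
  i=8: ✗ (no rhs in [8,9])

0, 1, 2, 5, 6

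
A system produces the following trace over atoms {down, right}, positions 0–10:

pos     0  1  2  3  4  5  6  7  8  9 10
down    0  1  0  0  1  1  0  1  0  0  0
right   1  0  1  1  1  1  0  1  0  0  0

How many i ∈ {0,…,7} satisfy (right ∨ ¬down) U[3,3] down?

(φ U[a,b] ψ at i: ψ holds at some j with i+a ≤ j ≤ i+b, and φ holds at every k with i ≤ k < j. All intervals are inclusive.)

Evaluate at each i in [0,7]:
  i=0: ✗ (no rhs in [3,3])
  i=1: ✗ (lhs fails at k=1 before rhs at j=4)
  i=2: ✓ (rhs at j=5; lhs holds on [2,4])
  i=3: ✗ (no rhs in [6,6])
  i=4: ✓ (rhs at j=7; lhs holds on [4,6])
  i=5: ✗ (no rhs in [8,8])
  i=6: ✗ (no rhs in [9,9])
  i=7: ✗ (no rhs in [10,10])
Positions where it holds: {2, 4} → 2.

2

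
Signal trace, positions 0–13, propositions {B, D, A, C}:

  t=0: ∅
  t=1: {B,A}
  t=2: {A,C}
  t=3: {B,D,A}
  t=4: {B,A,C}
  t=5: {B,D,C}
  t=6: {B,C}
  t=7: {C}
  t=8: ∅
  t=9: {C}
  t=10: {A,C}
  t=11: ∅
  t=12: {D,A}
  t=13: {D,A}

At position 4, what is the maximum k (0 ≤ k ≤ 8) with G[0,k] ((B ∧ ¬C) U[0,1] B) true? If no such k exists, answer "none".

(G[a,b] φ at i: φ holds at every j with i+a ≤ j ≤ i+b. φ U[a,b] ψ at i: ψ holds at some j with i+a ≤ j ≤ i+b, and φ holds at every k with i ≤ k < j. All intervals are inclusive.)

2

((B ∧ ¬C) U[0,1] B) must hold from j=4 onward; find where it first fails.
  j=4: holds
  j=5: holds
  j=6: holds
  j=7: fails
Holds on [4,6], so largest k = 2.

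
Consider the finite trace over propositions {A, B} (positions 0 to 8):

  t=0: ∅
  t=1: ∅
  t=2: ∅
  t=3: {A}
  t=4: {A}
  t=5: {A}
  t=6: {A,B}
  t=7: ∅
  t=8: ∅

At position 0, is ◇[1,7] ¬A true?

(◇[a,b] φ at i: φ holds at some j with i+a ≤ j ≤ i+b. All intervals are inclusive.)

Yes

Check ¬A at each j in [1,7]:
  j=1: true
  j=2: true
  j=3: false
  j=4: false
  j=5: false
  j=6: false
  j=7: true
Found at j=1 → formula holds.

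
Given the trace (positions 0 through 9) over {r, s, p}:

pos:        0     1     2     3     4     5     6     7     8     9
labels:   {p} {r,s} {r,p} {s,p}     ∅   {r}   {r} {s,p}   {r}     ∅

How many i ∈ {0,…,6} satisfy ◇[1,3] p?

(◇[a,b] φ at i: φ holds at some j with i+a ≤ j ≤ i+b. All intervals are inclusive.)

6

Evaluate at each i in [0,6]:
  i=0: ✓ (witness j=2)
  i=1: ✓ (witness j=2)
  i=2: ✓ (witness j=3)
  i=3: ✗ (none in [4,6])
  i=4: ✓ (witness j=7)
  i=5: ✓ (witness j=7)
  i=6: ✓ (witness j=7)
Positions where it holds: {0, 1, 2, 4, 5, 6} → 6.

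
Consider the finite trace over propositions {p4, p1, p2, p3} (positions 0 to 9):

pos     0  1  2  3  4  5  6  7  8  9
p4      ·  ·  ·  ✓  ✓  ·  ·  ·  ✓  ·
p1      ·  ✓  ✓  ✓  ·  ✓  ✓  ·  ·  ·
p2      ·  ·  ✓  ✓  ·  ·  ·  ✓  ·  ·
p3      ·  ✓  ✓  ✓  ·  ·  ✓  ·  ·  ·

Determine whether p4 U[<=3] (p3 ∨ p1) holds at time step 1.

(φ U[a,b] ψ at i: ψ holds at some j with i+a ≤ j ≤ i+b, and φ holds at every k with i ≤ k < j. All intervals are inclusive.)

Yes

Need some j in [1,4] with (p3 ∨ p1), and p4 at every k in [1,j-1].
  j=1: (p3 ∨ p1) holds; no prefix to check → satisfied.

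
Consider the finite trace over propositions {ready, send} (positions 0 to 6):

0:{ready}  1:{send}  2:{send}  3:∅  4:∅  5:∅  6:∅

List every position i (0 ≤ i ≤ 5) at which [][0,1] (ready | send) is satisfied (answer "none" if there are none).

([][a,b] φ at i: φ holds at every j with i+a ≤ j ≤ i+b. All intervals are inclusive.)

Evaluate at each i in [0,5]:
  i=0: ✓ (all of [0,1])
  i=1: ✓ (all of [1,2])
  i=2: ✗ (fails at j=3)
  i=3: ✗ (fails at j=3)
  i=4: ✗ (fails at j=4)
  i=5: ✗ (fails at j=5)

0, 1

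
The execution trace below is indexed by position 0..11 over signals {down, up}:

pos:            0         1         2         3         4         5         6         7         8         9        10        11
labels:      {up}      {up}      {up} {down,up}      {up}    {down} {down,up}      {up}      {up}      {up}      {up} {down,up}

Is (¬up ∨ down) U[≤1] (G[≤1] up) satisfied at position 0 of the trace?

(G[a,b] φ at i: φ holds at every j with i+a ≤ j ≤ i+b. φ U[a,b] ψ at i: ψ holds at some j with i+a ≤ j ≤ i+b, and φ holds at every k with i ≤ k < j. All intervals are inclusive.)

True

Need some j in [0,1] with G[≤1] up, and (¬up ∨ down) at every k in [0,j-1].
  j=0: G[≤1] up holds; no prefix to check → satisfied.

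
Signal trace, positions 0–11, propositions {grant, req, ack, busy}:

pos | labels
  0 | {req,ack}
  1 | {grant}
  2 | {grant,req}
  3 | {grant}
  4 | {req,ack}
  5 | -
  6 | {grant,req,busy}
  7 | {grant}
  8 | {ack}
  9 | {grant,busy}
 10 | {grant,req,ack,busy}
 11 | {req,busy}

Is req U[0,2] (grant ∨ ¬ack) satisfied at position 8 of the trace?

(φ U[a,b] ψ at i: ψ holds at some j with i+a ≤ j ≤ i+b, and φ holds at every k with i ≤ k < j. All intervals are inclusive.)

No

Need some j in [8,10] with (grant ∨ ¬ack), and req at every k in [8,j-1].
  j=8: (grant ∨ ¬ack) false.
  j=9: (grant ∨ ¬ack) holds, but req fails at k=8 → not this j.
  j=10: (grant ∨ ¬ack) holds, but req fails at k=8 → not this j.
No j in the window works → until fails.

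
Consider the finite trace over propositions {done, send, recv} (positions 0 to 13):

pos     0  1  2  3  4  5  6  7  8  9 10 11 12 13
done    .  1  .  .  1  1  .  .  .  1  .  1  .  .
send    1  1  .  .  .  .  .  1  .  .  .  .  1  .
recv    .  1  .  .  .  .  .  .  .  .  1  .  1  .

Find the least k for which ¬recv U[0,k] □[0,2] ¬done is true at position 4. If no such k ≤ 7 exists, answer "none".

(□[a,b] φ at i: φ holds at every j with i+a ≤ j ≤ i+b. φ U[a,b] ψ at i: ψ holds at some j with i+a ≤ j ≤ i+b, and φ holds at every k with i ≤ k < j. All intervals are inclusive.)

Need earliest j ≥ 4 with □[0,2] ¬done, and ¬recv at every k in [4,j-1].
  j=4: rhs fails.
  j=5: rhs fails.
  j=6: rhs holds; lhs holds on [4,5]. k = 2.

2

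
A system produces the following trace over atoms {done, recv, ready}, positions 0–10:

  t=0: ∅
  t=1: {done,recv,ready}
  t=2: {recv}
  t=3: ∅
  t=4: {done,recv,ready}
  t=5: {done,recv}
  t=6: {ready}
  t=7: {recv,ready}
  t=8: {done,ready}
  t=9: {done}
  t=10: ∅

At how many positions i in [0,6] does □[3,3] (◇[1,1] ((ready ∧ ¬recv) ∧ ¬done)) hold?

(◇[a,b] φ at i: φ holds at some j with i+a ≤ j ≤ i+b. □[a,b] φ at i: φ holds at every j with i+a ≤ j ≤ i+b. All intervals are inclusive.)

1

Evaluate at each i in [0,6]:
  i=0: ✗ (fails at j=3)
  i=1: ✗ (fails at j=4)
  i=2: ✓ (all of [5,5])
  i=3: ✗ (fails at j=6)
  i=4: ✗ (fails at j=7)
  i=5: ✗ (fails at j=8)
  i=6: ✗ (fails at j=9)
Positions where it holds: {2} → 1.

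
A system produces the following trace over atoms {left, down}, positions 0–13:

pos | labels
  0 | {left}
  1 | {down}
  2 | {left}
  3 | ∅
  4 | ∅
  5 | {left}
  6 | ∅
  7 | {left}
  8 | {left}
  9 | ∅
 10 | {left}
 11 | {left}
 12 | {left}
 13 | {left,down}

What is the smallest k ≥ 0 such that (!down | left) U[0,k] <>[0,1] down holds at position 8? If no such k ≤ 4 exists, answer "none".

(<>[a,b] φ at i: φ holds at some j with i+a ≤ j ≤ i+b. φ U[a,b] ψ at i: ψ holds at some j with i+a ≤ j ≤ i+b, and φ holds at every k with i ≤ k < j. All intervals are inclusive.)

Need earliest j ≥ 8 with <>[0,1] down, and (!down | left) at every k in [8,j-1].
  j=8: rhs fails.
  j=9: rhs fails.
  j=10: rhs fails.
  j=11: rhs fails.
  j=12: rhs holds; lhs holds on [8,11]. k = 4.

4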